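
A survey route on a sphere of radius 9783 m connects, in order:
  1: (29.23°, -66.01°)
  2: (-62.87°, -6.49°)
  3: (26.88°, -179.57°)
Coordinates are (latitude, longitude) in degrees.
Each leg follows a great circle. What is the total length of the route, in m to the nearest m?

Leg 1→2: central angle 1.8057 rad, distance 17665.0 m.
Leg 2→3: central angle 2.5084 rad, distance 24539.9 m.
Total: 17665.0 + 24539.9 ≈ 42205 m.

42205 m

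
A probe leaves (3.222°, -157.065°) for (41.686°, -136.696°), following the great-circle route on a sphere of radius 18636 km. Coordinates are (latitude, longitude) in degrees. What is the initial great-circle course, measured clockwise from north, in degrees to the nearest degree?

23°

With φ₁ = 0.0562, φ₂ = 0.7276, Δλ = 0.3555 rad, the forward-azimuth formula gives
θ = atan2( sin Δλ cos φ₂ , cos φ₁ sin φ₂ − sin φ₁ cos φ₂ cos Δλ ) = atan2(0.2599, 0.6246) = 22.59°.
So the initial bearing is 23°.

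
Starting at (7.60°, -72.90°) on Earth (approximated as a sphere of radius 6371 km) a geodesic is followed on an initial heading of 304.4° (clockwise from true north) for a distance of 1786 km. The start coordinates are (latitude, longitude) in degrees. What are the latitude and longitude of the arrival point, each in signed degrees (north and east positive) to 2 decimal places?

16.38°, -86.67°

Angular distance δ = d/R = 1786/6371 = 0.28033 rad; initial bearing θ = 5.3128 rad.
sin φ₂ = sin φ₁ cos δ + cos φ₁ sin δ cos θ = (0.1323)(0.9610) + (0.9912)(0.2767)(0.5650) = 0.2820, so φ₂ = 16.38°.
Δλ = atan2(sin θ sin δ cos φ₁, cos δ − sin φ₁ sin φ₂) = atan2(-0.2263, 0.9237) = -13.765°.
λ₂ = -72.900° − 13.765° = -86.67°.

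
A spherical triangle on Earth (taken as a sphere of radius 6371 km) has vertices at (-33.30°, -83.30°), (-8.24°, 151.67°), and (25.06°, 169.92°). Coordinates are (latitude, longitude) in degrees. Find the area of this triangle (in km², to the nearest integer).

42519623 km²

Side lengths (central angles): a = 0.6588, b = 2.0388, c = 1.9781 rad; semiperimeter s = 2.3379.
By l'Huilier's theorem, tan(E/4) = √[tan(s/2) tan((s−a)/2) tan((s−b)/2) tan((s−c)/2)], giving spherical excess E = 1.0475 rad.
Area = E·R² = 1.0475 × (6371)² ≈ 42519623 km².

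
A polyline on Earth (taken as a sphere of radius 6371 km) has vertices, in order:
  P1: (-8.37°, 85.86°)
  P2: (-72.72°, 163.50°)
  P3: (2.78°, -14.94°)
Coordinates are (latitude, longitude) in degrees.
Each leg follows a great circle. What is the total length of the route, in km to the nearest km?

20950 km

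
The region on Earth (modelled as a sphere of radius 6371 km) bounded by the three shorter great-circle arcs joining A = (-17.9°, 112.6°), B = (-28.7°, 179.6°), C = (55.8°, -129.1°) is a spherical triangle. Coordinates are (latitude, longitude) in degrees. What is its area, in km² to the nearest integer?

Side lengths (central angles): a = 1.6598, b = 2.1034, c = 1.0773 rad; semiperimeter s = 2.4203.
By l'Huilier's theorem, tan(E/4) = √[tan(s/2) tan((s−a)/2) tan((s−b)/2) tan((s−c)/2)], giving spherical excess E = 1.4062 rad.
Area = E·R² = 1.4062 × (6371)² ≈ 57077007 km².

57077007 km²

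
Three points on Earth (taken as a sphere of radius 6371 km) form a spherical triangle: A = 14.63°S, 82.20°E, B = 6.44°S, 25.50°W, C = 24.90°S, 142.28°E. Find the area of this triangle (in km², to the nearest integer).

Side lengths (central angles): a = 2.5565, b = 0.9955, c = 1.8380 rad; semiperimeter s = 2.6950.
By l'Huilier's theorem, tan(E/4) = √[tan(s/2) tan((s−a)/2) tan((s−b)/2) tan((s−c)/2)], giving spherical excess E = 1.5164 rad.
Area = E·R² = 1.5164 × (6371)² ≈ 61549557 km².

61549557 km²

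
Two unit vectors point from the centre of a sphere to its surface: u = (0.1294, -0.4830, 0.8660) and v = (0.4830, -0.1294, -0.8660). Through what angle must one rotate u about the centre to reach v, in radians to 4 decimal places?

2.2459 rad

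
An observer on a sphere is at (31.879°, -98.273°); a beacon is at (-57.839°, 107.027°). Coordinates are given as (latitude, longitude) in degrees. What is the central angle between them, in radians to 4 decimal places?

In radians: φ₁ = 0.5564, φ₂ = -1.0095, Δλ = -154.700° = -2.7000 rad.
cos c = sin φ₁ sin φ₂ + cos φ₁ cos φ₂ cos Δλ = (0.5281)(-0.8466) + (0.8492)(0.5323)(-0.9041) = -0.85574,
so c = arccos(-0.85574) = 2.59778 rad.
So the angular separation is 2.5978 rad.

2.5978 rad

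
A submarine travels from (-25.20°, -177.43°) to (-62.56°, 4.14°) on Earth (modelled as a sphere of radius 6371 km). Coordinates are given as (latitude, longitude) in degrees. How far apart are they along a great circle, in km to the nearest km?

10256 km

Let φ₁ = -0.4398 rad, φ₂ = -1.0919 rad, and Δλ = -3.1142 rad.
cos c = sin φ₁ sin φ₂ + cos φ₁ cos φ₂ cos Δλ = (-0.4258)(-0.8875) + (0.9048)(0.4608)(-0.9996) = -0.03893,
so c = arccos(-0.03893) = 1.60974 rad.
Distance = R·c = 6371 × 1.6097 ≈ 10256 km.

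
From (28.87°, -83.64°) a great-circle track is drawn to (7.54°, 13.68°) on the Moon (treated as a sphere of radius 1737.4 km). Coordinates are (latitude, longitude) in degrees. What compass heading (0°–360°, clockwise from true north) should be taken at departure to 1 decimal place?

79.9°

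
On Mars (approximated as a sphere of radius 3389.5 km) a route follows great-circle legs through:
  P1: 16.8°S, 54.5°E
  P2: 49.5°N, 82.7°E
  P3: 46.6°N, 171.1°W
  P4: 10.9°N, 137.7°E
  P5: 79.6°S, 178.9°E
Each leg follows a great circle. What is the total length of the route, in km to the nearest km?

16828 km

Leg P1→P2: central angle 1.2365 rad, distance 4191.0 km.
Leg P2→P3: central angle 1.1285 rad, distance 3825.1 km.
Leg P3→P4: central angle 0.9762 rad, distance 3308.9 km.
Leg P4→P5: central angle 1.6234 rad, distance 5502.6 km.
Total: 4191.0 + 3825.1 + 3308.9 + 5502.6 ≈ 16828 km.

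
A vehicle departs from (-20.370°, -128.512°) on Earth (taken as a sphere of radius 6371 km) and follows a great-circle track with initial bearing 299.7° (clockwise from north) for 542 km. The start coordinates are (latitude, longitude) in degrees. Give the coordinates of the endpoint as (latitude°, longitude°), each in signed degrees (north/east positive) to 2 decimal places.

-17.90°, -132.96°

Angular distance δ = d/R = 542/6371 = 0.08507 rad; initial bearing θ = 5.2308 rad.
sin φ₂ = sin φ₁ cos δ + cos φ₁ sin δ cos θ = (-0.3481)(0.9964) + (0.9375)(0.0850)(0.4955) = -0.3074, so φ₂ = -17.90°.
Δλ = atan2(sin θ sin δ cos φ₁, cos δ − sin φ₁ sin φ₂) = atan2(-0.0692, 0.8894) = -4.448°.
λ₂ = -128.512° − 4.448° = -132.96°.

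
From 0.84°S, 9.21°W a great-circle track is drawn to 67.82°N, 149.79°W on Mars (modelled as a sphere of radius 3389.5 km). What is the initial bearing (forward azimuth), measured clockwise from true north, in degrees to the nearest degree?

With φ₁ = -0.0147, φ₂ = 1.1837, Δλ = -2.4536 rad, the forward-azimuth formula gives
θ = atan2( sin Δλ cos φ₂ , cos φ₁ sin φ₂ − sin φ₁ cos φ₂ cos Δλ ) = atan2(-0.2397, 0.9216) = -14.58°.
Adding 360° brings this into [0°, 360°): 345°.

345°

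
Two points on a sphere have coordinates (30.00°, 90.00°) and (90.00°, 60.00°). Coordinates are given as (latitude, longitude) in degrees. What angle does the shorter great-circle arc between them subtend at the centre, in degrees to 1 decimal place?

60.0°

Let φ₁ = 0.5236 rad, φ₂ = 1.5708 rad, and Δλ = -0.5236 rad.
Haversine: a = sin²(Δφ/2) + cos φ₁ cos φ₂ sin²(Δλ/2) = 0.2500 + (0.8660)(0.0000)(0.0670) = 0.25000.
Central angle c = 2·arcsin(√a) = 1.04720 rad.
So the angular separation is 60.0°.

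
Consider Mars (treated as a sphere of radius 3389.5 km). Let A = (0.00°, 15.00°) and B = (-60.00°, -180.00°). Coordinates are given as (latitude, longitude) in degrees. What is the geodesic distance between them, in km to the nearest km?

7033 km

Let φ₁ = 0.0000 rad, φ₂ = -1.0472 rad, and Δλ = 2.8798 rad.
cos c = sin φ₁ sin φ₂ + cos φ₁ cos φ₂ cos Δλ = (0.0000)(-0.8660) + (1.0000)(0.5000)(-0.9659) = -0.48296,
so c = arccos(-0.48296) = 2.07483 rad.
Distance = R·c = 3389.5 × 2.0748 ≈ 7033 km.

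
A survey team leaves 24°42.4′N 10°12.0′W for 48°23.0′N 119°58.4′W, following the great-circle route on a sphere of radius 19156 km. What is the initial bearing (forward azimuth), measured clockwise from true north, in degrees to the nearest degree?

Δλ = -109.773° = -1.9159 rad.
y = sin Δλ · cos φ₂ = (-0.9410)(0.6641) = -0.6250
x = cos φ₁ sin φ₂ − sin φ₁ cos φ₂ cos Δλ = (0.9085)(0.7476) − (0.4180)(0.6641)(-0.3383) = 0.7731
θ = atan2(y, x) = -38.95°; adding 360° gives 321°.

321°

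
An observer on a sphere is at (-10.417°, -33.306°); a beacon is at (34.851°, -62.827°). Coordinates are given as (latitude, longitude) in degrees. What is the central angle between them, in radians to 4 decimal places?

0.9285 rad

In radians: φ₁ = -0.1818, φ₂ = 0.6083, Δλ = -29.521° = -0.5152 rad.
cos c = sin φ₁ sin φ₂ + cos φ₁ cos φ₂ cos Δλ = (-0.1808)(0.5714) + (0.9835)(0.8206)(0.8702) = 0.59901,
so c = arccos(0.59901) = 0.92853 rad.
So the angular separation is 0.9285 rad.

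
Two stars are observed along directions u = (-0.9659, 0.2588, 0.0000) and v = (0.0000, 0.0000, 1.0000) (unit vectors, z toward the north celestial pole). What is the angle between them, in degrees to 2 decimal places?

u·v = 0.0000; |u| = 1.0000, |v| = 1.0000.
cos θ = (u·v)/(|u||v|) = 0.0000, so θ = 90.00°.

90.00°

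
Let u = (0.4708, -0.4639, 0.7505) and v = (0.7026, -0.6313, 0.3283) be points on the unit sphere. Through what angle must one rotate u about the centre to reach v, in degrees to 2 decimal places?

u·v = 0.8700; |u| = 1.0001, |v| = 1.0000.
cos θ = (u·v)/(|u||v|) = 0.8700, so θ = 29.54°.

29.54°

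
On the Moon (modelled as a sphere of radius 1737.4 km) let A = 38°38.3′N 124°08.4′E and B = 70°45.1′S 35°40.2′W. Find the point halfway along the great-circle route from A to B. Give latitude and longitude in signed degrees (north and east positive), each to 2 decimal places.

-33.38°, 110.58°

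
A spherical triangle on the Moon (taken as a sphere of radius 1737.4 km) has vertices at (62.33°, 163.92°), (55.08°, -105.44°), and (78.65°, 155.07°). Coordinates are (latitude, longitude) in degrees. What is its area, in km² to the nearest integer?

Side lengths (central angles): a = 0.6675, b = 0.2887, c = 0.7624 rad; semiperimeter s = 0.8593.
By l'Huilier's theorem, tan(E/4) = √[tan(s/2) tan((s−a)/2) tan((s−b)/2) tan((s−c)/2)], giving spherical excess E = 0.1001 rad.
Area = E·R² = 0.1001 × (1737.4)² ≈ 302254 km².

302254 km²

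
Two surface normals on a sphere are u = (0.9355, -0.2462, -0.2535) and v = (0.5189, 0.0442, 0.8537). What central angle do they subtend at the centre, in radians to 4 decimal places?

1.3097 rad

u·v = 0.2581; |u| = 1.0000, |v| = 1.0000.
cos θ = (u·v)/(|u||v|) = 0.2581, so θ = 1.3097 rad.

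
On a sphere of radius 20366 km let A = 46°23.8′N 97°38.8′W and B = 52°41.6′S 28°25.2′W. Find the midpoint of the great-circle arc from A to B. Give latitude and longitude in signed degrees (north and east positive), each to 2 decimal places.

-3.82°, -65.58°

The central angle between A and B is δ = 2.0128 rad.
With f = 0.5, the slerp weights are sin((1−f)δ)/sin δ = 0.9347 and sin(fδ)/sin δ = 0.9347.
Weighted sum of the unit vectors: (0.9347)·(-0.0918,-0.6835,0.7241) + (0.9347)·(0.5330,-0.2885,-0.7954) = (0.4125, -0.9085, -0.0666).
Converting back: φ = atan2(z, √(x²+y²)) = -3.82°, λ = atan2(y, x) = -65.58°.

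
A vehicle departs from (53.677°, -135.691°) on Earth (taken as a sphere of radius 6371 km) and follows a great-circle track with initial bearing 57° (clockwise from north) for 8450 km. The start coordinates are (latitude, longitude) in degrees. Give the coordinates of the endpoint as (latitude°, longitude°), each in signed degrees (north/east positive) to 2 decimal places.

Angular distance δ = d/R = 8450/6371 = 1.32632 rad; initial bearing θ = 0.9948 rad.
sin φ₂ = sin φ₁ cos δ + cos φ₁ sin δ cos θ = (0.8057)(0.2420) + (0.5923)(0.9703)(0.5446) = 0.5080, so φ₂ = 30.53°.
Δλ = atan2(sin θ sin δ cos φ₁, cos δ − sin φ₁ sin φ₂) = atan2(0.4820, -0.1673) = 109.138°.
λ₂ = -135.691° + 109.138° = -26.55°.

30.53°, -26.55°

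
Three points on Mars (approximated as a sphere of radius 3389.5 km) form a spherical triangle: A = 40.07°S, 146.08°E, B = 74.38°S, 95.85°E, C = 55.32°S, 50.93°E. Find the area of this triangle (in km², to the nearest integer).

1589805 km²

Side lengths (central angles): a = 0.4500, b = 1.0584, c = 0.7201 rad; semiperimeter s = 1.1142.
By l'Huilier's theorem, tan(E/4) = √[tan(s/2) tan((s−a)/2) tan((s−b)/2) tan((s−c)/2)], giving spherical excess E = 0.1384 rad.
Area = E·R² = 0.1384 × (3389.5)² ≈ 1589805 km².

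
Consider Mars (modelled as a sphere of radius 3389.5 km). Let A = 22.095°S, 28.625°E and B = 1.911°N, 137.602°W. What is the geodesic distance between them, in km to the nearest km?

9216 km

Let φ₁ = -0.3856 rad, φ₂ = 0.0334 rad, and Δλ = -2.9012 rad.
cos c = sin φ₁ sin φ₂ + cos φ₁ cos φ₂ cos Δλ = (-0.3761)(0.0333) + (0.9266)(0.9994)(-0.9712) = -0.91196,
so c = arccos(-0.91196) = 2.71884 rad.
Distance = R·c = 3389.5 × 2.7188 ≈ 9216 km.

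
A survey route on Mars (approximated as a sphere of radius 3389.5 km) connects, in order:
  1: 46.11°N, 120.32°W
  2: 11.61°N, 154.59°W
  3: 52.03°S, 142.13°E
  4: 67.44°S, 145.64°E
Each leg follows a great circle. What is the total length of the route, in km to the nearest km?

Leg 1→2: central angle 0.7866 rad, distance 2666.3 km.
Leg 2→3: central angle 1.4582 rad, distance 4942.7 km.
Leg 3→4: central angle 0.2706 rad, distance 917.3 km.
Total: 2666.3 + 4942.7 + 917.3 ≈ 8526 km.

8526 km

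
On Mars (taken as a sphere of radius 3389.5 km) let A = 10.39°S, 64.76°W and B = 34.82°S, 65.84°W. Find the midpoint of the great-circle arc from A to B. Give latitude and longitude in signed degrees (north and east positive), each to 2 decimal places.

-22.61°, -65.25°

The central angle between A and B is δ = 0.4267 rad.
With f = 0.5, the slerp weights are sin((1−f)δ)/sin δ = 0.5116 and sin(fδ)/sin δ = 0.5116.
Weighted sum of the unit vectors: (0.5116)·(0.4194,-0.8897,-0.1803) + (0.5116)·(0.3360,-0.7490,-0.5710) = (0.3865, -0.8384, -0.3844).
Converting back: φ = atan2(z, √(x²+y²)) = -22.61°, λ = atan2(y, x) = -65.25°.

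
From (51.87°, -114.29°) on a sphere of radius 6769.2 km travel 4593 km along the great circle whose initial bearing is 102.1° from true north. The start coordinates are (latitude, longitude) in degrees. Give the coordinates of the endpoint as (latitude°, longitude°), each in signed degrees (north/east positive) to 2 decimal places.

32.08°, -67.88°

Angular distance δ = d/R = 4593/6769.2 = 0.67851 rad; initial bearing θ = 1.7820 rad.
sin φ₂ = sin φ₁ cos δ + cos φ₁ sin δ cos θ = (0.7866)(0.7785) + (0.6174)(0.6276)(-0.2096) = 0.5311, so φ₂ = 32.08°.
Δλ = atan2(sin θ sin δ cos φ₁, cos δ − sin φ₁ sin φ₂) = atan2(0.3789, 0.3607) = 46.412°.
λ₂ = -114.290° + 46.412° = -67.88°.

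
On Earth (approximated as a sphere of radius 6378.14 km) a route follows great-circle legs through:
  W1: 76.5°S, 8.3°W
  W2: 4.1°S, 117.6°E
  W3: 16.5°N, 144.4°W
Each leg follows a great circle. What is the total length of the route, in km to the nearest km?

Leg W1→W2: central angle 1.6379 rad, distance 10446.5 km.
Leg W2→W3: central angle 1.7248 rad, distance 11001.1 km.
Total: 10446.5 + 11001.1 ≈ 21448 km.

21448 km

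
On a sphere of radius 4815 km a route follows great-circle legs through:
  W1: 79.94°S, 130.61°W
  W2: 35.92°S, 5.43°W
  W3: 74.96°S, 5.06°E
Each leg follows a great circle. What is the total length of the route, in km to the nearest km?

8371 km

Leg W1→W2: central angle 1.0517 rad, distance 5063.7 km.
Leg W2→W3: central angle 0.6869 rad, distance 3307.6 km.
Total: 5063.7 + 3307.6 ≈ 8371 km.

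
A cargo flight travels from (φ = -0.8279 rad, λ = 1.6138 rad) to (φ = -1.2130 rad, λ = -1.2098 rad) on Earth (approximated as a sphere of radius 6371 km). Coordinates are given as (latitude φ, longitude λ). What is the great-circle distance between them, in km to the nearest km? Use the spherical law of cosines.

Let φ₁ = -0.8279 rad, φ₂ = -1.2130 rad, and Δλ = -2.8236 rad.
cos c = sin φ₁ sin φ₂ + cos φ₁ cos φ₂ cos Δλ = (-0.7365)(-0.9367) + (0.6764)(0.3502)(-0.9499) = 0.46486,
so c = arccos(0.46486) = 1.08733 rad.
Distance = R·c = 6371 × 1.0873 ≈ 6927 km.

6927 km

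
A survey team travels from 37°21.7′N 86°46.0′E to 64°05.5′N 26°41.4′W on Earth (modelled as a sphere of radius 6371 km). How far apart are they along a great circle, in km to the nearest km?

With latitudes φ₁ = 37.362°, φ₂ = 64.092° and longitude difference Δλ = -113.457°:
cos c = sin φ₁ sin φ₂ + cos φ₁ cos φ₂ cos Δλ = (0.6068)(0.8995) + (0.7948)(0.4369)(-0.3981) = 0.40761,
so c = arccos(0.40761) = 1.15096 rad.
Distance = R·c = 6371 × 1.1510 ≈ 7333 km.

7333 km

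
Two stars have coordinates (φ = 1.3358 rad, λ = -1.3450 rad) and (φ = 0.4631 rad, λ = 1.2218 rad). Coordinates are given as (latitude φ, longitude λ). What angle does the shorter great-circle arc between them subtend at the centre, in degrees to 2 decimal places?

Let φ₁ = 1.3358 rad, φ₂ = 0.4631 rad, and Δλ = 2.5668 rad.
Haversine: a = sin²(Δφ/2) + cos φ₁ cos φ₂ sin²(Δλ/2) = 0.1786 + (0.2328)(0.8947)(0.9197) = 0.37020.
Central angle c = 2·arcsin(√a) = 1.30818 rad.
So the angular separation is 74.95°.

74.95°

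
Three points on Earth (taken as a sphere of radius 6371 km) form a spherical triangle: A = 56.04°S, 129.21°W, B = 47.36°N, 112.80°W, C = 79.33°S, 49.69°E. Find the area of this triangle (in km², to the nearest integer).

Side lengths (central angles): a = 2.5727, b = 0.7789, c = 1.8205 rad; semiperimeter s = 2.5861.
By l'Huilier's theorem, tan(E/4) = √[tan(s/2) tan((s−a)/2) tan((s−b)/2) tan((s−c)/2)], giving spherical excess E = 0.4361 rad.
Area = E·R² = 0.4361 × (6371)² ≈ 17700364 km².

17700364 km²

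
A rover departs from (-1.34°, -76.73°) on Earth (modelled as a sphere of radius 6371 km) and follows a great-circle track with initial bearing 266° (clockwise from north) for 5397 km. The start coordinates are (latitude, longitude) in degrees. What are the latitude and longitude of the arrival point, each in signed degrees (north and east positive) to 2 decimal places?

Angular distance δ = d/R = 5397/6371 = 0.84712 rad; initial bearing θ = 4.6426 rad.
sin φ₂ = sin φ₁ cos δ + cos φ₁ sin δ cos θ = (-0.0234)(0.6621) + (0.9997)(0.7494)(-0.0698) = -0.0677, so φ₂ = -3.88°.
Δλ = atan2(sin θ sin δ cos φ₁, cos δ − sin φ₁ sin φ₂) = atan2(-0.7473, 0.6606) = -48.527°.
λ₂ = -76.730° − 48.527° = -125.26°.

-3.88°, -125.26°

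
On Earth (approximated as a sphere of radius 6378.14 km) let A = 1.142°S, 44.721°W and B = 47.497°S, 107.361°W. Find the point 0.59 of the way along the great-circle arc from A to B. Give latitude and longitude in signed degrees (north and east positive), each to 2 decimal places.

-32.07°, -74.73°

Central angle δ = 1.2396 rad. Interpolating on the sphere with fraction f = 0.59:
P = [sin((1−f)δ)·A + sin(fδ)·B] / sin δ = 0.5146·A + 0.7063·B in Cartesian coordinates,
giving P = (0.2232, -0.8175, -0.5310), i.e. latitude -32.07°, longitude -74.73°.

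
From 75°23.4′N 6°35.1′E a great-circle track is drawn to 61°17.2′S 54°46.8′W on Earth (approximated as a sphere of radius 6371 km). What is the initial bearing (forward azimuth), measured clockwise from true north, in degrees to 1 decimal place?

Δλ = -61.365° = -1.0710 rad.
y = sin Δλ · cos φ₂ = (-0.8777)(0.4804) = -0.4217
x = cos φ₁ sin φ₂ − sin φ₁ cos φ₂ cos Δλ = (0.2522)(-0.8770) − (0.9677)(0.4804)(0.4792) = -0.4440
θ = atan2(y, x) = -136.48°; adding 360° gives 223.5°.

223.5°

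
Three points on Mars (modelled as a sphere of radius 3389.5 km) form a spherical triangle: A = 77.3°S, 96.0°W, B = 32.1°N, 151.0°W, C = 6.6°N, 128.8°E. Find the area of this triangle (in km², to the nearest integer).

Side lengths (central angles): a = 1.3650, b = 1.8412, c = 1.9950 rad; semiperimeter s = 2.6006.
By l'Huilier's theorem, tan(E/4) = √[tan(s/2) tan((s−a)/2) tan((s−b)/2) tan((s−c)/2)], giving spherical excess E = 2.0578 rad.
Area = E·R² = 2.0578 × (3389.5)² ≈ 23641820 km².

23641820 km²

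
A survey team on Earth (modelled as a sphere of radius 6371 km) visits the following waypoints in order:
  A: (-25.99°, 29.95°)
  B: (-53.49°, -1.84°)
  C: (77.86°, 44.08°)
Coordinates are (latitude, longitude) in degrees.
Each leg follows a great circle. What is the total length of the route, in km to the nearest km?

Leg A→B: central angle 0.6321 rad, distance 4027.2 km.
Leg B→C: central angle 2.3444 rad, distance 14936.3 km.
Total: 4027.2 + 14936.3 ≈ 18964 km.

18964 km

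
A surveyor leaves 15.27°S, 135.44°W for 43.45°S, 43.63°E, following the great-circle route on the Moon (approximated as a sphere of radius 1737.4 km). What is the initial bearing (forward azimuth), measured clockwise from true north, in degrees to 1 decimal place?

179.2°

Δλ = 179.070° = 3.1254 rad.
y = sin Δλ · cos φ₂ = (0.0162)(0.7260) = 0.0118
x = cos φ₁ sin φ₂ − sin φ₁ cos φ₂ cos Δλ = (0.9647)(-0.6877) − (-0.2634)(0.7260)(-0.9999) = -0.8546
θ = atan2(y, x) = 179.21°, so the bearing is 179.2°.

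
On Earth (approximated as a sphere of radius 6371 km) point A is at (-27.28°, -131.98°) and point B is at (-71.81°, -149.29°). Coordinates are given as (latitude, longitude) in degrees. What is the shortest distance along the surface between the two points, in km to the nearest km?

5065 km

Let φ₁ = -0.4761 rad, φ₂ = -1.2533 rad, and Δλ = -0.3021 rad.
cos c = sin φ₁ sin φ₂ + cos φ₁ cos φ₂ cos Δλ = (-0.4583)(-0.9500) + (0.8888)(0.3122)(0.9547) = 0.70032,
so c = arccos(0.70032) = 0.79495 rad.
Distance = R·c = 6371 × 0.7950 ≈ 5065 km.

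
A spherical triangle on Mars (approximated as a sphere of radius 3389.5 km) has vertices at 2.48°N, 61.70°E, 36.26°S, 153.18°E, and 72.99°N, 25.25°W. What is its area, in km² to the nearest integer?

Side lengths (central angles): a = 2.5004, b = 1.5138, c = 1.6172 rad; semiperimeter s = 2.8157.
By l'Huilier's theorem, tan(E/4) = √[tan(s/2) tan((s−a)/2) tan((s−b)/2) tan((s−c)/2)], giving spherical excess E = 2.4678 rad.
Area = E·R² = 2.4678 × (3389.5)² ≈ 28352211 km².

28352211 km²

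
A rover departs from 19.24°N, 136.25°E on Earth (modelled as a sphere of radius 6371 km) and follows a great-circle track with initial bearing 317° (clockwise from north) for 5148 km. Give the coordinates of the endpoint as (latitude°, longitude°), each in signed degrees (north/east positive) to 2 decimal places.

Angular distance δ = d/R = 5148/6371 = 0.80804 rad; initial bearing θ = 5.5327 rad.
sin φ₂ = sin φ₁ cos δ + cos φ₁ sin δ cos θ = (0.3295)(0.6909) + (0.9441)(0.7229)(0.7314) = 0.7269, so φ₂ = 46.62°.
Δλ = atan2(sin θ sin δ cos φ₁, cos δ − sin φ₁ sin φ₂) = atan2(-0.4655, 0.4514) = -45.881°.
λ₂ = 136.250° − 45.881° = 90.37°.

46.62°, 90.37°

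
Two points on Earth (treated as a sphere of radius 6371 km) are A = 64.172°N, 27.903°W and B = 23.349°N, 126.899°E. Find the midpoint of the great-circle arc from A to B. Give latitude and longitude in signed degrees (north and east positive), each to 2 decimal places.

Central angle δ = 1.5760 rad. Interpolating on the sphere with fraction f = 0.5:
P = [sin((1−f)δ)·A + sin(fδ)·B] / sin δ = 0.7089·A + 0.7089·B in Cartesian coordinates,
giving P = (-0.1178, 0.3760, 0.9191), i.e. latitude 66.80°, longitude 107.40°.

66.80°, 107.40°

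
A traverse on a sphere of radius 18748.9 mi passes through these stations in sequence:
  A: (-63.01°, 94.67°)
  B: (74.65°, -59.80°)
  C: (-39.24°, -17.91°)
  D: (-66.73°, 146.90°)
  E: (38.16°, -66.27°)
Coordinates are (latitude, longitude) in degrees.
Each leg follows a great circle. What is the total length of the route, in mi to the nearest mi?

164225 mi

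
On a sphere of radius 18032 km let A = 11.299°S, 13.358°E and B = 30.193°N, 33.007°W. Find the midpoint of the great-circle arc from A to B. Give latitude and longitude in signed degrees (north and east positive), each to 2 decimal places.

Central angle δ = 1.0629 rad. Interpolating on the sphere with fraction f = 0.5:
P = [sin((1−f)δ)·A + sin(fδ)·B] / sin δ = 0.5800·A + 0.5800·B in Cartesian coordinates,
giving P = (0.9738, -0.1417, 0.1781), i.e. latitude 10.26°, longitude -8.28°.

10.26°, -8.28°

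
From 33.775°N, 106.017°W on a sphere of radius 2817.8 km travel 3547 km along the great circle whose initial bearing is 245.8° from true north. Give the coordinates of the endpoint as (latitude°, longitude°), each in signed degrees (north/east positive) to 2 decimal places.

Angular distance δ = d/R = 3547/2817.8 = 1.25878 rad; initial bearing θ = 4.2900 rad.
sin φ₂ = sin φ₁ cos δ + cos φ₁ sin δ cos θ = (0.5559)(0.3070) + (0.8312)(0.9517)(-0.4099) = -0.1536, so φ₂ = -8.84°.
Δλ = atan2(sin θ sin δ cos φ₁, cos δ − sin φ₁ sin φ₂) = atan2(-0.7216, 0.3924) = -61.463°.
λ₂ = -106.017° − 61.463° = -167.48°.

-8.84°, -167.48°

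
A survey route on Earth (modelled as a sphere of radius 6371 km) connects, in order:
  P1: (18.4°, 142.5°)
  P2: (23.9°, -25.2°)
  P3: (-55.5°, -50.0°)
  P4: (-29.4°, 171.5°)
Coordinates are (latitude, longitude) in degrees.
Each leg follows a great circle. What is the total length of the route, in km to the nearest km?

Leg P1→P2: central angle 2.3742 rad, distance 15126.0 km.
Leg P2→P3: central angle 1.4342 rad, distance 9137.1 km.
Leg P3→P4: central angle 1.5358 rad, distance 9784.6 km.
Total: 15126.0 + 9137.1 + 9784.6 ≈ 34048 km.

34048 km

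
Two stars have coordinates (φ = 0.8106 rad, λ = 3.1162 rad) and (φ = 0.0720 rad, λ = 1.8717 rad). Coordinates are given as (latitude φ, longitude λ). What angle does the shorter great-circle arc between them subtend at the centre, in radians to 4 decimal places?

1.2949 rad

With latitudes φ₁ = 46.444°, φ₂ = 4.125° and longitude difference Δλ = -71.305°:
cos c = sin φ₁ sin φ₂ + cos φ₁ cos φ₂ cos Δλ = (0.7247)(0.0719) + (0.6891)(0.9974)(0.3205) = 0.27243,
so c = arccos(0.27243) = 1.29488 rad.
So the angular separation is 1.2949 rad.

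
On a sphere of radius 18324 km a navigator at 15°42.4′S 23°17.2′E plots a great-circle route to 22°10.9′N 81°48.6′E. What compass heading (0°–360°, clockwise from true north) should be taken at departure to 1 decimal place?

58.0°

Δλ = 58.523° = 1.0214 rad.
y = sin Δλ · cos φ₂ = (0.8529)(0.9260) = 0.7897
x = cos φ₁ sin φ₂ − sin φ₁ cos φ₂ cos Δλ = (0.9627)(0.3775) − (-0.2707)(0.9260)(0.5222) = 0.4943
θ = atan2(y, x) = 57.96°, so the bearing is 58.0°.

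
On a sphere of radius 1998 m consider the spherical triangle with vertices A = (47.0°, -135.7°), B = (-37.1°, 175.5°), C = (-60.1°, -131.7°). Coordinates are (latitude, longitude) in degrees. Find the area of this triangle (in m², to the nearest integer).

Side lengths (central angles): a = 0.7024, b = 1.8701, c = 1.6538 rad; semiperimeter s = 2.1131.
By l'Huilier's theorem, tan(E/4) = √[tan(s/2) tan((s−a)/2) tan((s−b)/2) tan((s−c)/2)], giving spherical excess E = 0.8182 rad.
Area = E·R² = 0.8182 × (1998)² ≈ 3266203 m².

3266203 m²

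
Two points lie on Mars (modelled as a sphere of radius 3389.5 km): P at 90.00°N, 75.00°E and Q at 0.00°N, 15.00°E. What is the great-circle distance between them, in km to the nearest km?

5324 km

In radians: φ₁ = 1.5708, φ₂ = 0.0000, Δλ = -60.000° = -1.0472 rad.
Haversine: a = sin²(Δφ/2) + cos φ₁ cos φ₂ sin²(Δλ/2) = 0.5000 + (0.0000)(1.0000)(0.2500) = 0.50000.
Central angle c = 2·arcsin(√a) = 1.57080 rad.
Distance = R·c = 3389.5 × 1.5708 ≈ 5324 km.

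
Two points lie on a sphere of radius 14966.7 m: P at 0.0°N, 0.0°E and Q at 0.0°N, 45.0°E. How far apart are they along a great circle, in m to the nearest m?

Let φ₁ = 0.0000 rad, φ₂ = 0.0000 rad, and Δλ = 0.7854 rad.
cos c = sin φ₁ sin φ₂ + cos φ₁ cos φ₂ cos Δλ = (0.0000)(0.0000) + (1.0000)(1.0000)(0.7071) = 0.70711,
so c = arccos(0.70711) = 0.78540 rad.
Distance = R·c = 14966.7 × 0.7854 ≈ 11755 m.

11755 m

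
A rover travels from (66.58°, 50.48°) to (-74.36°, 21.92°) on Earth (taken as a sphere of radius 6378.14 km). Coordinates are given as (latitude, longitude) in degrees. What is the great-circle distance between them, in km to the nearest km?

With latitudes φ₁ = 66.580°, φ₂ = -74.360° and longitude difference Δλ = -28.560°:
Haversine: a = sin²(Δφ/2) + cos φ₁ cos φ₂ sin²(Δλ/2) = 0.8882 + (0.3975)(0.2696)(0.0608) = 0.89476.
Central angle c = 2·arcsin(√a) = 2.48083 rad.
Distance = R·c = 6378.14 × 2.4808 ≈ 15823 km.

15823 km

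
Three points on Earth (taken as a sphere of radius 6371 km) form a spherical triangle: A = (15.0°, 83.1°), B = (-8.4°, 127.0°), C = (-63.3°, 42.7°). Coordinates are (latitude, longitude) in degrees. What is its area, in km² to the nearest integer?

Side lengths (central angles): a = 1.3952, b = 1.4713, c = 0.8623 rad; semiperimeter s = 1.8644.
By l'Huilier's theorem, tan(E/4) = √[tan(s/2) tan((s−a)/2) tan((s−b)/2) tan((s−c)/2)], giving spherical excess E = 0.7409 rad.
Area = E·R² = 0.7409 × (6371)² ≈ 30072901 km².

30072901 km²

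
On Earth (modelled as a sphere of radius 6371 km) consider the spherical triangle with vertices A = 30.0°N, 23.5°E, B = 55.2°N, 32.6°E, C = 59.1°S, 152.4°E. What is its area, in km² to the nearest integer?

47307470 km²

Side lengths (central angles): a = 2.5873, b = 2.3579, c = 0.4542 rad; semiperimeter s = 2.6997.
By l'Huilier's theorem, tan(E/4) = √[tan(s/2) tan((s−a)/2) tan((s−b)/2) tan((s−c)/2)], giving spherical excess E = 1.1655 rad.
Area = E·R² = 1.1655 × (6371)² ≈ 47307470 km².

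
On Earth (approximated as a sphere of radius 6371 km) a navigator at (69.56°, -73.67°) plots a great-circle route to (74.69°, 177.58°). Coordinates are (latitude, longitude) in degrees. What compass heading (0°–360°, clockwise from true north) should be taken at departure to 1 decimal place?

With φ₁ = 1.2141, φ₂ = 1.3036, Δλ = -1.8980 rad, the forward-azimuth formula gives
θ = atan2( sin Δλ cos φ₂ , cos φ₁ sin φ₂ − sin φ₁ cos φ₂ cos Δλ ) = atan2(-0.2500, 0.4164) = -30.99°.
Adding 360° brings this into [0°, 360°): 329.0°.

329.0°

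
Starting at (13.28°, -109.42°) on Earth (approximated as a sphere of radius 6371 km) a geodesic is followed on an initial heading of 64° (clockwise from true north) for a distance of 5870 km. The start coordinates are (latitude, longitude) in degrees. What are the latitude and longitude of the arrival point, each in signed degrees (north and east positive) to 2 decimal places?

Angular distance δ = d/R = 5870/6371 = 0.92136 rad; initial bearing θ = 1.1170 rad.
sin φ₂ = sin φ₁ cos δ + cos φ₁ sin δ cos θ = (0.2297)(0.6047) + (0.9733)(0.7964)(0.4384) = 0.4787, so φ₂ = 28.60°.
Δλ = atan2(sin θ sin δ cos φ₁, cos δ − sin φ₁ sin φ₂) = atan2(0.6967, 0.4948) = 54.618°.
λ₂ = -109.420° + 54.618° = -54.80°.

28.60°, -54.80°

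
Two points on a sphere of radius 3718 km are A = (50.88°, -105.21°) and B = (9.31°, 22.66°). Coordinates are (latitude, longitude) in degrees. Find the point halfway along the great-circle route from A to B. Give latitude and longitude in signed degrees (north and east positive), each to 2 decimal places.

The central angle between A and B is δ = 1.8304 rad.
With f = 0.5, the slerp weights are sin((1−f)δ)/sin δ = 0.8202 and sin(fδ)/sin δ = 0.8202.
Weighted sum of the unit vectors: (0.8202)·(-0.1655,-0.6088,0.7758) + (0.8202)·(0.9107,0.3802,0.1618) = (0.6111, -0.1875, 0.7690).
Converting back: φ = atan2(z, √(x²+y²)) = 50.26°, λ = atan2(y, x) = -17.06°.

50.26°, -17.06°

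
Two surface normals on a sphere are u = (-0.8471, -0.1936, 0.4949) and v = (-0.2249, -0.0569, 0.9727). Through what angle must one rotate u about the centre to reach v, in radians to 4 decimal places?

0.8190 rad

u·v = 0.6829; |u| = 1.0000, |v| = 1.0000.
cos θ = (u·v)/(|u||v|) = 0.6829, so θ = 0.8190 rad.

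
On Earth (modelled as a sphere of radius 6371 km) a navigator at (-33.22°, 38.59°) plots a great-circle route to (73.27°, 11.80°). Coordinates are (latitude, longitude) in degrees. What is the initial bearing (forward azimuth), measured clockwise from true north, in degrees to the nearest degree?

352°

Δλ = -26.790° = -0.4676 rad.
y = sin Δλ · cos φ₂ = (-0.4507)(0.2879) = -0.1297
x = cos φ₁ sin φ₂ − sin φ₁ cos φ₂ cos Δλ = (0.8366)(0.9577) − (-0.5479)(0.2879)(0.8927) = 0.9419
θ = atan2(y, x) = -7.84°; adding 360° gives 352°.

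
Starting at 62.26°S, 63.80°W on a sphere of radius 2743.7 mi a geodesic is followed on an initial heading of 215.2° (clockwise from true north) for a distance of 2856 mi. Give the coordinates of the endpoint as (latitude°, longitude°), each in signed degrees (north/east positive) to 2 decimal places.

Angular distance δ = d/R = 2856/2743.7 = 1.04093 rad; initial bearing θ = 3.7559 rad.
sin φ₂ = sin φ₁ cos δ + cos φ₁ sin δ cos θ = (-0.8851)(0.5054) + (0.4655)(0.8629)(-0.8171) = -0.7755, so φ₂ = -50.85°.
Δλ = atan2(sin θ sin δ cos φ₁, cos δ − sin φ₁ sin φ₂) = atan2(-0.2315, -0.1810) = -128.014°.
λ₂ = -63.800° − 128.014° = -191.81° → 168.19° after wrapping to (−180°, 180°].

-50.85°, 168.19°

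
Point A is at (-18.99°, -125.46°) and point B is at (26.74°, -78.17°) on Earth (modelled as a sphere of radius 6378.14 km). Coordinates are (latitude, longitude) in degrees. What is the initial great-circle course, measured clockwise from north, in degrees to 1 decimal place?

With φ₁ = -0.3314, φ₂ = 0.4667, Δλ = 0.8254 rad, the forward-azimuth formula gives
θ = atan2( sin Δλ cos φ₂ , cos φ₁ sin φ₂ − sin φ₁ cos φ₂ cos Δλ ) = atan2(0.6562, 0.6226) = 46.51°.
So the initial bearing is 46.5°.

46.5°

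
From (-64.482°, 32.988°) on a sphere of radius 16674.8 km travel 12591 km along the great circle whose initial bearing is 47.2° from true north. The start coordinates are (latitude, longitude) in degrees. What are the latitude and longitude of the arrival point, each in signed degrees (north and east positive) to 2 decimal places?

Angular distance δ = d/R = 12591/16674.8 = 0.75509 rad; initial bearing θ = 0.8238 rad.
sin φ₂ = sin φ₁ cos δ + cos φ₁ sin δ cos θ = (-0.9024)(0.7282) + (0.4308)(0.6854)(0.6794) = -0.4566, so φ₂ = -27.17°.
Δλ = atan2(sin θ sin δ cos φ₁, cos δ − sin φ₁ sin φ₂) = atan2(0.2166, 0.3162) = 34.417°.
λ₂ = 32.988° + 34.417° = 67.41°.

-27.17°, 67.41°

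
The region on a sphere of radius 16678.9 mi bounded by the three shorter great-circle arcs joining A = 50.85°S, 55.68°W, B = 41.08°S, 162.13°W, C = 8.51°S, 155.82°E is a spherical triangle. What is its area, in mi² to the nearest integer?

82559833 mi²

Side lengths (central angles): a = 0.8621, b = 2.0016, c = 1.1866 rad; semiperimeter s = 2.0252.
By l'Huilier's theorem, tan(E/4) = √[tan(s/2) tan((s−a)/2) tan((s−b)/2) tan((s−c)/2)], giving spherical excess E = 0.2968 rad.
Area = E·R² = 0.2968 × (16678.9)² ≈ 82559833 mi².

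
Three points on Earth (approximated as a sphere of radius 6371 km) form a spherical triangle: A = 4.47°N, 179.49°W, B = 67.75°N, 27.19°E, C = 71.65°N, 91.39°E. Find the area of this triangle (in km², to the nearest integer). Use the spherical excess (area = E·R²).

6407674 km²

Side lengths (central angles): a = 0.3754, b = 1.4919, c = 1.8392 rad; semiperimeter s = 1.8532.
By l'Huilier's theorem, tan(E/4) = √[tan(s/2) tan((s−a)/2) tan((s−b)/2) tan((s−c)/2)], giving spherical excess E = 0.1579 rad.
Area = E·R² = 0.1579 × (6371)² ≈ 6407674 km².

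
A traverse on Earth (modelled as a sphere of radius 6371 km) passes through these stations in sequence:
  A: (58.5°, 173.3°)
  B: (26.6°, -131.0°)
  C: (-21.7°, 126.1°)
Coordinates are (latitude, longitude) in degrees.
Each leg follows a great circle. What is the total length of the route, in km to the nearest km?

17834 km

Leg A→B: central angle 0.8697 rad, distance 5540.9 km.
Leg B→C: central angle 1.9295 rad, distance 12292.6 km.
Total: 5540.9 + 12292.6 ≈ 17834 km.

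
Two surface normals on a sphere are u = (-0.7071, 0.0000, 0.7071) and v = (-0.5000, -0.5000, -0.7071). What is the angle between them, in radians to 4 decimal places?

1.7178 rad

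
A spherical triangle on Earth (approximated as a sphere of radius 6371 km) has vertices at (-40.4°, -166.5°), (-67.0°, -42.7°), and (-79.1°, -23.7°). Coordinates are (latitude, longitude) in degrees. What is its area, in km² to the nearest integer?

Side lengths (central angles): a = 0.2296, b = 1.0219, c = 1.1251 rad; semiperimeter s = 1.1883.
By l'Huilier's theorem, tan(E/4) = √[tan(s/2) tan((s−a)/2) tan((s−b)/2) tan((s−c)/2)], giving spherical excess E = 0.1217 rad.
Area = E·R² = 0.1217 × (6371)² ≈ 4938393 km².

4938393 km²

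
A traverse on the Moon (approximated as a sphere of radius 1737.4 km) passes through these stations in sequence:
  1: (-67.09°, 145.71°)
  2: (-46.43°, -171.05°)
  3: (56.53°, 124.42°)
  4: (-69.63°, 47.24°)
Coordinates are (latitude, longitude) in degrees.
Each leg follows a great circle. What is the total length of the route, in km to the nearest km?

8618 km

Leg 1→2: central angle 0.5299 rad, distance 920.7 km.
Leg 2→3: central angle 2.0274 rad, distance 3522.4 km.
Leg 3→4: central angle 2.4030 rad, distance 4175.0 km.
Total: 920.7 + 3522.4 + 4175.0 ≈ 8618 km.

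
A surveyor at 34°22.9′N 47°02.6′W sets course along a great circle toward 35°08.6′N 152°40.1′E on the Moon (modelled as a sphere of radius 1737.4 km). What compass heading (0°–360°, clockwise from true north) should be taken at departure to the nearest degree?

With φ₁ = 0.6001, φ₂ = 0.6134, Δλ = -2.7976 rad, the forward-azimuth formula gives
θ = atan2( sin Δλ cos φ₂ , cos φ₁ sin φ₂ − sin φ₁ cos φ₂ cos Δλ ) = atan2(-0.2758, 0.9098) = -16.87°.
Adding 360° brings this into [0°, 360°): 343°.

343°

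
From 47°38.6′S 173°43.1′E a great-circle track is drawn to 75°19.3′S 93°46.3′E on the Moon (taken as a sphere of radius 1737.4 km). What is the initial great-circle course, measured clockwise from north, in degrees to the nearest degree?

202°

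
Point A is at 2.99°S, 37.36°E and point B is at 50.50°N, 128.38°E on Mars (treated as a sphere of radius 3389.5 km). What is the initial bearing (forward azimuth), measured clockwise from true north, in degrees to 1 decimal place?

39.6°

With φ₁ = -0.0522, φ₂ = 0.8814, Δλ = 1.5886 rad, the forward-azimuth formula gives
θ = atan2( sin Δλ cos φ₂ , cos φ₁ sin φ₂ − sin φ₁ cos φ₂ cos Δλ ) = atan2(0.6360, 0.7700) = 39.56°.
So the initial bearing is 39.6°.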